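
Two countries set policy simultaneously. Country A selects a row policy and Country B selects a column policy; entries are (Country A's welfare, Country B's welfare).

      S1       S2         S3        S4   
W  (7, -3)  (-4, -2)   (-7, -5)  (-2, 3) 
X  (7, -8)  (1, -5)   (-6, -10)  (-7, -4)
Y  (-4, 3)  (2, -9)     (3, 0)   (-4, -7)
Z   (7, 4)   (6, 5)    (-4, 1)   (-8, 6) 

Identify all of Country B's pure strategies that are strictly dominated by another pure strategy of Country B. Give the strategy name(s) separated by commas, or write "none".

S2, S3

S1: no other strategy beats it everywhere (S2 at Y (3>-9); S3 at W (-3>-5); S4 at Y (3>-7)).
S2 is strictly dominated by S4 (W: 3>-2, X: -4>-5, Y: -7>-9, Z: 6>5).
S3: dominated, since S1 does at least as well everywhere (W: -3>-5, X: -8>-10, Y: 3>0, Z: 4>1).
S4 is not dominated — it holds its own against S1 at W (3>-3); S2 at W (3>-2); S3 at W (3>-5).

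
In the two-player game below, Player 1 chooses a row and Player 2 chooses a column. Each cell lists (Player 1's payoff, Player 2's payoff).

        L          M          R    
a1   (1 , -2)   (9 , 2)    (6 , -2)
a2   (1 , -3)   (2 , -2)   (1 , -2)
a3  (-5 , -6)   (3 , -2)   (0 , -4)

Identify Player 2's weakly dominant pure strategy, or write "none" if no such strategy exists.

M

M vs L: a1: 2>-2, a2: -2>-3, a3: -2>-6.
M vs R: a1: 2>-2, a2: -2=-2, a3: -2>-4.
M is at least as good as every other strategy against every opponent action, so it is weakly dominant.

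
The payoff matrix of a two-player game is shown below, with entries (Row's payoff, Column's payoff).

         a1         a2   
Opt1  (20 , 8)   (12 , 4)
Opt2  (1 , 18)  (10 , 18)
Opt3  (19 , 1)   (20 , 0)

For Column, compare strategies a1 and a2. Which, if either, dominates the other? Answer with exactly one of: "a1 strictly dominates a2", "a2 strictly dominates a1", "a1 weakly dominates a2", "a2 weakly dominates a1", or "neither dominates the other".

a1 weakly dominates a2

Compare a1 to a2 across each opponent action: Opt1: 8>4, Opt2: 18=18, Opt3: 1>0.
a1 is at least as good everywhere and strictly better somewhere (tied only at Opt2), so a1 weakly but not strictly dominates a2.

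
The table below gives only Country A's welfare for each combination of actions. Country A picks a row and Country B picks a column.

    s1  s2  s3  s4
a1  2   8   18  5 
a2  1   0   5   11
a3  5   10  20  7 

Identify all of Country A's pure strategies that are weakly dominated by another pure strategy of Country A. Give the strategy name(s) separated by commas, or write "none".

a1

a1: dominated, since a3 does at least as well everywhere (s1: 5>2, s2: 10>8, s3: 20>18, s4: 7>5).
a2: no other strategy beats it everywhere (a1 at s4 (11>5); a3 at s4 (11>7)).
Nothing dominates a3: a1 at s1 (5>2); a2 at s1 (5>1).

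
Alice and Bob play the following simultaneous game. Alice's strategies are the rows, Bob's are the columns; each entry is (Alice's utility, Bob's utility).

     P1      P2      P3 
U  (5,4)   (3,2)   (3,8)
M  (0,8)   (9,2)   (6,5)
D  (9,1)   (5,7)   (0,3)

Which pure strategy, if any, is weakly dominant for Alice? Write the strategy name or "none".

none

U fails to dominate M at P2 (3<9).
M fails to dominate U at P1 (0<5).
D fails to dominate U at P3 (0<3).
No single strategy dominates all the others.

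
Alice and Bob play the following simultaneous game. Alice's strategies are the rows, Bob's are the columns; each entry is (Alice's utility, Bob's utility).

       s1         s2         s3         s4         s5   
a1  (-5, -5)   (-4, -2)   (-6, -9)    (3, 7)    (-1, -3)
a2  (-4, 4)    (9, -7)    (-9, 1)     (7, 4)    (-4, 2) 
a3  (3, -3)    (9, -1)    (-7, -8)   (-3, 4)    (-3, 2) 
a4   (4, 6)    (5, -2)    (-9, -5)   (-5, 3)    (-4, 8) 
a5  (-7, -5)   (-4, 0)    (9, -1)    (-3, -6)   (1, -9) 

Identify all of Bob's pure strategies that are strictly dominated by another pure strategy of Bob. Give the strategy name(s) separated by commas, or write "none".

Nothing dominates s1: s2 at a2 (4>-7); s3 at a1 (-5>-9); s4 at a2 (4=4); s5 at a2 (4>2).
Nothing dominates s2: s1 at a1 (-2>-5); s3 at a1 (-2>-9); s4 at a5 (0>-6); s5 at a1 (-2>-3).
s3 is not dominated — it holds its own against s1 at a5 (-1>-5); s2 at a2 (1>-7); s4 at a5 (-1>-6); s5 at a5 (-1>-9).
s4: no other strategy beats it everywhere (s1 at a1 (7>-5); s2 at a1 (7>-2); s3 at a1 (7>-9); s5 at a1 (7>-3)).
s5 is not dominated — it holds its own against s1 at a1 (-3>-5); s2 at a2 (2>-7); s3 at a1 (-3>-9); s4 at a4 (8>3).

none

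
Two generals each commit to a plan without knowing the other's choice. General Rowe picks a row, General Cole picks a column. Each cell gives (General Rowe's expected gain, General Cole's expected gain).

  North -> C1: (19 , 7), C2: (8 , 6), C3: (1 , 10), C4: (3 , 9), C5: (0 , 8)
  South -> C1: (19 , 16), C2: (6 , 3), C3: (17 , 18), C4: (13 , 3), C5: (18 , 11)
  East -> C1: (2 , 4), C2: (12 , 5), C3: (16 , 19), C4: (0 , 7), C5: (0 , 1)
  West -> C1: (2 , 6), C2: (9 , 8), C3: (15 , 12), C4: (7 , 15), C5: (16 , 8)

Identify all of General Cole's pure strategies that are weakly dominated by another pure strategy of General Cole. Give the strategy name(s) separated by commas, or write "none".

C3 weakly dominates C1 — North: 10>7, South: 18>16, East: 19>4, West: 12>6.
C3 weakly dominates C2 — North: 10>6, South: 18>3, East: 19>5, West: 12>8.
C3 is not dominated — it holds its own against C1 at North (10>7); C2 at North (10>6); C4 at North (10>9); C5 at North (10>8).
C4: no other strategy beats it everywhere (C1 at North (9>7); C2 at North (9>6); C3 at West (15>12); C5 at North (9>8)).
C5 is weakly dominated by C3 (North: 10>8, South: 18>11, East: 19>1, West: 12>8).

C1, C2, C5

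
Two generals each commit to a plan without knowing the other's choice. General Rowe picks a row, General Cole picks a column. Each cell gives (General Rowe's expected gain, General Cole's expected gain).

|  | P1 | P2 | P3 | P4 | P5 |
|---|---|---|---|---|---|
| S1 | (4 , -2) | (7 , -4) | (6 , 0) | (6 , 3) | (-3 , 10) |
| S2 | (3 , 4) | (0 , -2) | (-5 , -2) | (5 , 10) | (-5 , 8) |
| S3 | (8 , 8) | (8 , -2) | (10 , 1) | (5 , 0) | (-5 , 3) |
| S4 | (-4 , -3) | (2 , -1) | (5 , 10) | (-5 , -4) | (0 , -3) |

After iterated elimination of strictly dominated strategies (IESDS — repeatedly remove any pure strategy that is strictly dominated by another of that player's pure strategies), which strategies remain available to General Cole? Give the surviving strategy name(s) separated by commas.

General Rowe's strategy S2 is strictly dominated by S1 (P1: 4>3, P2: 7>0, P3: 6>-5, P4: 6>5, P5: -3>-5) and is removed.
General Cole's strategy P2 is strictly dominated by P3 (S1: 0>-4, S3: 1>-2, S4: 10>-1) and is removed.
For General Cole, P5 strictly dominates P4 on the remaining rows (S1: 10>3, S3: 3>0, S4: -3>-4); eliminate P4.
Among the remaining strategies, none is strictly dominated by another pure strategy of the same player, so the elimination stops.
Surviving strategies — General Rowe: {S1, S3, S4}; General Cole: {P1, P3, P5}.

P1, P3, P5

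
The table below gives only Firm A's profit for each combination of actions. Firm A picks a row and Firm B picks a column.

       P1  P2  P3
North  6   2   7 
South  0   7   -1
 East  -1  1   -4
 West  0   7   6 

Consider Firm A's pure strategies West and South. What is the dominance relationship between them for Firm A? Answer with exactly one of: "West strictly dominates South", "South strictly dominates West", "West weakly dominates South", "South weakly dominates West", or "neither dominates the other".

West weakly dominates South

Compare West to South across every action of Firm B: P1: 0=0, P2: 7=7, P3: 6>-1.
West is at least as good everywhere and strictly better somewhere (tied only at P1, P2), so West weakly but not strictly dominates South.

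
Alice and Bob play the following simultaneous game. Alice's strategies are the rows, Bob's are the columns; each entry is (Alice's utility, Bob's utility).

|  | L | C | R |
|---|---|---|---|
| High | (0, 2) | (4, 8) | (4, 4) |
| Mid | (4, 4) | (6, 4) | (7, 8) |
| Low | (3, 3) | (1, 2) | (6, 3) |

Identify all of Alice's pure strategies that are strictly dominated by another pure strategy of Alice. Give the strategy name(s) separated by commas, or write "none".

High, Low

High is strictly dominated by Mid (L: 4>0, C: 6>4, R: 7>4).
Nothing dominates Mid: High at L (4>0); Low at L (4>3).
Mid strictly dominates Low — L: 4>3, C: 6>1, R: 7>6.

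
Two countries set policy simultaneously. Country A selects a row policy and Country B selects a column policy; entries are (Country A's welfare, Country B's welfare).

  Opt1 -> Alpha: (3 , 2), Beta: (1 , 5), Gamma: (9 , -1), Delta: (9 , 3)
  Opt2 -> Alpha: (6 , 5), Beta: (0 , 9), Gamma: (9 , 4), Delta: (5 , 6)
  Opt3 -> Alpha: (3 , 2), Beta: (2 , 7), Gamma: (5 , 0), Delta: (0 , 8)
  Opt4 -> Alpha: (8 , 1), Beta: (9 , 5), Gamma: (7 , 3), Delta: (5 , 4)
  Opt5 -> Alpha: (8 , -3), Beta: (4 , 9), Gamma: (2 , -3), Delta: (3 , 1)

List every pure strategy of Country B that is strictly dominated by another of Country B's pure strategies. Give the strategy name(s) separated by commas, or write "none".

Alpha, Gamma

Alpha is strictly dominated by Beta (Opt1: 5>2, Opt2: 9>5, Opt3: 7>2, Opt4: 5>1, Opt5: 9>-3).
Beta is not dominated — it holds its own against Alpha at Opt1 (5>2); Gamma at Opt1 (5>-1); Delta at Opt1 (5>3).
Gamma: dominated, since Beta does at least as well everywhere (Opt1: 5>-1, Opt2: 9>4, Opt3: 7>0, Opt4: 5>3, Opt5: 9>-3).
Delta: no other strategy beats it everywhere (Alpha at Opt1 (3>2); Beta at Opt3 (8>7); Gamma at Opt1 (3>-1)).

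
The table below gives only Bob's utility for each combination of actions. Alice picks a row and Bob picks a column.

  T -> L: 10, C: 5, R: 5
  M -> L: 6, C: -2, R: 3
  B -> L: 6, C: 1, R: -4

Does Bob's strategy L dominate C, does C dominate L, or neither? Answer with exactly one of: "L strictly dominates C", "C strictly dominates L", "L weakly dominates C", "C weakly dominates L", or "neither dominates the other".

Compare L to C across every action of Alice: T: 10>5, M: 6>-2, B: 6>1.
Every comparison favours L, so L strictly dominates C.

L strictly dominates C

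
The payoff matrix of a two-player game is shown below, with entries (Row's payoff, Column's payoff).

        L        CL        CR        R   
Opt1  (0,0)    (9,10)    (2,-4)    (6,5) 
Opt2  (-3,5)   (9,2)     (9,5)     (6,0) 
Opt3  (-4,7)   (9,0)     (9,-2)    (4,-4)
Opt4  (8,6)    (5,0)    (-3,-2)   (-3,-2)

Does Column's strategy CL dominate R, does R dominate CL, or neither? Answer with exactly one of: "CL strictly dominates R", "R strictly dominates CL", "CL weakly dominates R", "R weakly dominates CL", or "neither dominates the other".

Compare CL to R across every action of Row: Opt1: 10>5, Opt2: 2>0, Opt3: 0>-4, Opt4: 0>-2.
Every comparison favours CL, so CL strictly dominates R.

CL strictly dominates R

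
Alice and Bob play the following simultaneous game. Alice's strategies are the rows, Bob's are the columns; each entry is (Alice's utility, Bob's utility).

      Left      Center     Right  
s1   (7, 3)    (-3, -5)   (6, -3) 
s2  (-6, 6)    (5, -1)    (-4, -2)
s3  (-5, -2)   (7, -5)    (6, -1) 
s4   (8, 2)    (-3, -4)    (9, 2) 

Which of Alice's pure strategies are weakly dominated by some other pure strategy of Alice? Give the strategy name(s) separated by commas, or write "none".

s1, s2

s1: dominated, since s4 does at least as well everywhere (Left: 8>7, Center: -3=-3, Right: 9>6).
s3 weakly dominates s2 — Left: -5>-6, Center: 7>5, Right: 6>-4.
s3 is not dominated — it holds its own against s1 at Center (7>-3); s2 at Left (-5>-6); s4 at Center (7>-3).
Nothing dominates s4: s1 at Left (8>7); s2 at Left (8>-6); s3 at Left (8>-5).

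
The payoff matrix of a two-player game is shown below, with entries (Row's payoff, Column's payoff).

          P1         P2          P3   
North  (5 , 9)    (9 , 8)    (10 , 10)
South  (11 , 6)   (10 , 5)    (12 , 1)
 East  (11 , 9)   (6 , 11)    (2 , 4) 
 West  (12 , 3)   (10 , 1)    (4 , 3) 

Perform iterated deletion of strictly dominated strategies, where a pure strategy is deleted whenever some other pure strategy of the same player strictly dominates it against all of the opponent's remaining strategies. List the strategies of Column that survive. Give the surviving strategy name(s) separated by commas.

Row North is eliminated: South beats it against every remaining column (P1: 11>5, P2: 10>9, P3: 12>10).
For Row, West strictly dominates East on the remaining columns (P1: 12>11, P2: 10>6, P3: 4>2); eliminate East.
Column P2 is eliminated: P1 beats it against every remaining row (South: 6>5, West: 3>1).
Among the remaining strategies, none is strictly dominated by another pure strategy of the same player, so the elimination stops.
Surviving strategies — Row: {South, West}; Column: {P1, P3}.

P1, P3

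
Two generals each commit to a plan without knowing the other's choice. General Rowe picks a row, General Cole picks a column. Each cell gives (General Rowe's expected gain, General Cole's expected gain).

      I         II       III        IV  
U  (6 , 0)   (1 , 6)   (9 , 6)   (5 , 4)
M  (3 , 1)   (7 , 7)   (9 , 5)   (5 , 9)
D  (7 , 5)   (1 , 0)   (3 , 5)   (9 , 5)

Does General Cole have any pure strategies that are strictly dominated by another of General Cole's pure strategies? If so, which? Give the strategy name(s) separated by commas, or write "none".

none

I: no other strategy beats it everywhere (II at D (5>0); III at D (5=5); IV at D (5=5)).
II is not dominated — it holds its own against I at U (6>0); III at U (6=6); IV at U (6>4).
III is not dominated — it holds its own against I at U (6>0); II at U (6=6); IV at U (6>4).
IV is not dominated — it holds its own against I at U (4>0); II at M (9>7); III at M (9>5).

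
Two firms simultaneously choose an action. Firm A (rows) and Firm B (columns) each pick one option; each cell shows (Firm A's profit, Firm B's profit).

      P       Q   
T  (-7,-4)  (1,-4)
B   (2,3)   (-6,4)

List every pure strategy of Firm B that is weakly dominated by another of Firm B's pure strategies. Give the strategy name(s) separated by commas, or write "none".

P

P is weakly dominated by Q (T: -4=-4, B: 4>3).
Q is not dominated — it holds its own against P at B (4>3).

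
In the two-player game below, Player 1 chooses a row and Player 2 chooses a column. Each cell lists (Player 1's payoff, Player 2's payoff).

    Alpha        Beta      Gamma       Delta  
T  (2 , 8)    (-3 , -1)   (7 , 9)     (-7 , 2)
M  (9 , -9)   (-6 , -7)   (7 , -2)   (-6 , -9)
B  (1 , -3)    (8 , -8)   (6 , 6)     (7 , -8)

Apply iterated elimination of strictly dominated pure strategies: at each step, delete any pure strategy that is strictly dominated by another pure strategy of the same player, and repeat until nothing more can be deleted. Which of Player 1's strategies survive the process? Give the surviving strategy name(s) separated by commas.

Column Alpha is eliminated: Gamma beats it against every remaining row (T: 9>8, M: -2>-9, B: 6>-3).
Column Beta is eliminated: Gamma beats it against every remaining row (T: 9>-1, M: -2>-7, B: 6>-8).
Column Delta is eliminated: Gamma beats it against every remaining row (T: 9>2, M: -2>-9, B: 6>-8).
Player 1's strategy B is strictly dominated by T (Gamma: 7>6) and is removed.
Among the remaining strategies, none is strictly dominated by another pure strategy of the same player, so the elimination stops.
Surviving strategies — Player 1: {T, M}; Player 2: {Gamma}.

T, M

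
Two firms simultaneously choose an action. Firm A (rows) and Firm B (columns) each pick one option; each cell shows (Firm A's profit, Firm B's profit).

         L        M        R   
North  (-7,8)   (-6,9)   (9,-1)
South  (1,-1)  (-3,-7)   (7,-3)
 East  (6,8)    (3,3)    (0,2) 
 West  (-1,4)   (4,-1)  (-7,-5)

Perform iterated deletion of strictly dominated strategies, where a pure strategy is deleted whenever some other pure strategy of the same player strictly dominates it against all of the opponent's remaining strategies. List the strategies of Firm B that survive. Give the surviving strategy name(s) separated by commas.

Column R is eliminated: L beats it against every remaining row (North: 8>-1, South: -1>-3, East: 8>2, West: 4>-5).
For Firm A, South strictly dominates North on the remaining columns (L: 1>-7, M: -3>-6); eliminate North.
Row South is eliminated: East beats it against every remaining column (L: 6>1, M: 3>-3).
Column M is eliminated: L beats it against every remaining row (East: 8>3, West: 4>-1).
Firm A's strategy West is strictly dominated by East (L: 6>-1) and is removed.
Among the remaining strategies, none is strictly dominated by another pure strategy of the same player, so the elimination stops.
Surviving strategies — Firm A: {East}; Firm B: {L}.

L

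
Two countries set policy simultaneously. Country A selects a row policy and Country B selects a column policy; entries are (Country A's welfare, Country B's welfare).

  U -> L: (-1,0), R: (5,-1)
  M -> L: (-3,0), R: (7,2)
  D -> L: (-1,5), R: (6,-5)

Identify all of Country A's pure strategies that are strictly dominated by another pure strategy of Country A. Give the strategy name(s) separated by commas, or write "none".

none

Nothing dominates U: M at L (-1>-3); D at L (-1=-1).
Nothing dominates M: U at R (7>5); D at R (7>6).
Nothing dominates D: U at L (-1=-1); M at L (-1>-3).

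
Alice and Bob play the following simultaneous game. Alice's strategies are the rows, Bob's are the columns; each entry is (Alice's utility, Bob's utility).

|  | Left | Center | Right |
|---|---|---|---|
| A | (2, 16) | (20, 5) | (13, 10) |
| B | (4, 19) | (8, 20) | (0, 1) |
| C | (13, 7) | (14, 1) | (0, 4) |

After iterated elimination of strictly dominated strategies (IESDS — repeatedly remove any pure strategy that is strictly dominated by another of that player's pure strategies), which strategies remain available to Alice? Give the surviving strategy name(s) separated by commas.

Column Right is eliminated: Left beats it against every remaining row (A: 16>10, B: 19>1, C: 7>4).
Row B is eliminated: C beats it against every remaining column (Left: 13>4, Center: 14>8).
Column Center is eliminated: Left beats it against every remaining row (A: 16>5, C: 7>1).
Alice's strategy A is strictly dominated by C (Left: 13>2) and is removed.
Among the remaining strategies, none is strictly dominated by another pure strategy of the same player, so the elimination stops.
Surviving strategies — Alice: {C}; Bob: {Left}.

C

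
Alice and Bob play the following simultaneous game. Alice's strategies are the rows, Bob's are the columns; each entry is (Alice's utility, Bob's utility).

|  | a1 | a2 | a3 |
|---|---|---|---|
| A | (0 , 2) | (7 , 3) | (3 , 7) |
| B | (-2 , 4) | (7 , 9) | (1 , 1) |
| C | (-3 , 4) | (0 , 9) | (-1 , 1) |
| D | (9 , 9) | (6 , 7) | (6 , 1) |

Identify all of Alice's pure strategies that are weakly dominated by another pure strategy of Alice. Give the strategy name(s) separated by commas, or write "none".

B, C

A: no other strategy beats it everywhere (B at a1 (0>-2); C at a1 (0>-3); D at a2 (7>6)).
B: dominated, since A does at least as well everywhere (a1: 0>-2, a2: 7=7, a3: 3>1).
C: dominated, since A does at least as well everywhere (a1: 0>-3, a2: 7>0, a3: 3>-1).
D is not dominated — it holds its own against A at a1 (9>0); B at a1 (9>-2); C at a1 (9>-3).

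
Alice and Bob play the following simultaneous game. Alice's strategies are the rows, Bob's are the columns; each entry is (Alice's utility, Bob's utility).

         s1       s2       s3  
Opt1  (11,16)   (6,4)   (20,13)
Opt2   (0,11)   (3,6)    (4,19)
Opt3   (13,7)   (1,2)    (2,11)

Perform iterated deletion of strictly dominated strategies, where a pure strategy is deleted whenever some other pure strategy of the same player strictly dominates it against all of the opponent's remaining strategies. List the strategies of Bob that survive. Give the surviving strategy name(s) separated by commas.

Row Opt2 is eliminated: Opt1 beats it against every remaining column (s1: 11>0, s2: 6>3, s3: 20>4).
Bob's strategy s2 is strictly dominated by s1 (Opt1: 16>4, Opt3: 7>2) and is removed.
Among the remaining strategies, none is strictly dominated by another pure strategy of the same player, so the elimination stops.
Surviving strategies — Alice: {Opt1, Opt3}; Bob: {s1, s3}.

s1, s3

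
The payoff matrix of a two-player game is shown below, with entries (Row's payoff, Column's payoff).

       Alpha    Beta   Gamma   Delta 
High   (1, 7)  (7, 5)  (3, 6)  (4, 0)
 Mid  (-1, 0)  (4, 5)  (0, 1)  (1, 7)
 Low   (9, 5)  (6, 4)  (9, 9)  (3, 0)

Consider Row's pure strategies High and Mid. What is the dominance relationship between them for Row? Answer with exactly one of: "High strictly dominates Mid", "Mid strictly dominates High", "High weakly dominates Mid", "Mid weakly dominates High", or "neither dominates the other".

High strictly dominates Mid

Compare High to Mid across every action of Column: Alpha: 1>-1, Beta: 7>4, Gamma: 3>0, Delta: 4>1.
High gives a strictly higher payoff against every action of Column, so High strictly dominates Mid.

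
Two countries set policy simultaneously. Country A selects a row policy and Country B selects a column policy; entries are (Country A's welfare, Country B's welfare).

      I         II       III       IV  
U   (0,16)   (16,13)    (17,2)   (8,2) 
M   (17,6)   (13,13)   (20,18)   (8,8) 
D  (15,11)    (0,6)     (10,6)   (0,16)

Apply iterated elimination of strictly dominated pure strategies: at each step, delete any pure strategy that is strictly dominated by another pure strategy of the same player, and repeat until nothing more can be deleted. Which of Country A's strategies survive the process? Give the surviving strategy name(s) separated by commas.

U, M

Country A's strategy D is strictly dominated by M (I: 17>15, II: 13>0, III: 20>10, IV: 8>0) and is removed.
Column IV is eliminated: II beats it against every remaining row (U: 13>2, M: 13>8).
Among the remaining strategies, none is strictly dominated by another pure strategy of the same player, so the elimination stops.
Surviving strategies — Country A: {U, M}; Country B: {I, II, III}.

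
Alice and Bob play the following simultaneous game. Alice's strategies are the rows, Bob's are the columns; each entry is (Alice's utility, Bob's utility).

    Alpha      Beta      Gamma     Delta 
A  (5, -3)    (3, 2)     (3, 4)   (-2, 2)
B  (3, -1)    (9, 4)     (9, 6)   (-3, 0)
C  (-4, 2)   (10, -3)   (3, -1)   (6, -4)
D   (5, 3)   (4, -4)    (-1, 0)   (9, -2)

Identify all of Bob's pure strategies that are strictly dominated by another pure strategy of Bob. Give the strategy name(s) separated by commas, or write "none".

Alpha is not dominated — it holds its own against Beta at C (2>-3); Gamma at C (2>-1); Delta at C (2>-4).
Beta is strictly dominated by Gamma (A: 4>2, B: 6>4, C: -1>-3, D: 0>-4).
Nothing dominates Gamma: Alpha at A (4>-3); Beta at A (4>2); Delta at A (4>2).
Gamma strictly dominates Delta — A: 4>2, B: 6>0, C: -1>-4, D: 0>-2.

Beta, Delta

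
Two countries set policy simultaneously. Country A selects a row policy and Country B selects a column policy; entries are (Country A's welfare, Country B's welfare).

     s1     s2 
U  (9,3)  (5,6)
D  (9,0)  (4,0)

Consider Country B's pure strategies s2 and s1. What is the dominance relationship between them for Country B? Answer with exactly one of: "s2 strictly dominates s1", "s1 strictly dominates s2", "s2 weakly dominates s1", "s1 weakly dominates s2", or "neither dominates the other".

s2 weakly dominates s1

Compare s2 to s1 across every action of Country A: U: 6>3, D: 0=0.
s2 is at least as good everywhere and strictly better somewhere (tied only at D), so s2 weakly but not strictly dominates s1.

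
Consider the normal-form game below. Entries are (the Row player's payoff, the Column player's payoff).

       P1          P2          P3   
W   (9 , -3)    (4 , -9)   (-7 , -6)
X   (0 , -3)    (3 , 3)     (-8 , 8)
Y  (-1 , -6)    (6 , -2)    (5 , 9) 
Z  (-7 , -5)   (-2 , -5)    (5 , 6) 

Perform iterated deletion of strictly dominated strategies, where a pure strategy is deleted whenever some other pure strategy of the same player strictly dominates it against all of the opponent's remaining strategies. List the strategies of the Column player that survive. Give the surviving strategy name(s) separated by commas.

Row X is eliminated: W beats it against every remaining column (P1: 9>0, P2: 4>3, P3: -7>-8).
For the Column player, P3 strictly dominates P2 on the remaining rows (W: -6>-9, Y: 9>-2, Z: 6>-5); eliminate P2.
Among the remaining strategies, none is strictly dominated by another pure strategy of the same player, so the elimination stops.
Surviving strategies — the Row player: {W, Y, Z}; the Column player: {P1, P3}.

P1, P3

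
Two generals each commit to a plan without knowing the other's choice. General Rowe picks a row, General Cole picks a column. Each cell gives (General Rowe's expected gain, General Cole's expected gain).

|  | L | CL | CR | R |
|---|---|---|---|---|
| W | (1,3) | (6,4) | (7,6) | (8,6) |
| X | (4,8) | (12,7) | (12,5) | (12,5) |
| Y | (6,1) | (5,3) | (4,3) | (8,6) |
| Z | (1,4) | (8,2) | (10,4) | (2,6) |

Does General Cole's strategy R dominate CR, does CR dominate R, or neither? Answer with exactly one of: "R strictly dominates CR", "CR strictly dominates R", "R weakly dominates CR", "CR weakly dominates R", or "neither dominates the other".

R weakly dominates CR

R's payoffs vs CR's, by General Rowe's action — W: 6=6, X: 5=5, Y: 6>3, Z: 6>4.
R is at least as good everywhere and strictly better somewhere (tied only at W, X), so R weakly but not strictly dominates CR.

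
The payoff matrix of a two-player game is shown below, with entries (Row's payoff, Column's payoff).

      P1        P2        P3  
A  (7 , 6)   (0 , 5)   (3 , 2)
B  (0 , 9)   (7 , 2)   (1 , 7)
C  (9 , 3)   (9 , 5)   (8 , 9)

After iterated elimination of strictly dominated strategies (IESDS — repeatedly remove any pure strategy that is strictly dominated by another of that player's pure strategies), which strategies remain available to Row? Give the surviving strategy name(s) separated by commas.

C

Row A is eliminated: C beats it against every remaining column (P1: 9>7, P2: 9>0, P3: 8>3).
Row B is eliminated: C beats it against every remaining column (P1: 9>0, P2: 9>7, P3: 8>1).
For Column, P2 strictly dominates P1 on the remaining rows (C: 5>3); eliminate P1.
For Column, P3 strictly dominates P2 on the remaining rows (C: 9>5); eliminate P2.
Among the remaining strategies, none is strictly dominated by another pure strategy of the same player, so the elimination stops.
Surviving strategies — Row: {C}; Column: {P3}.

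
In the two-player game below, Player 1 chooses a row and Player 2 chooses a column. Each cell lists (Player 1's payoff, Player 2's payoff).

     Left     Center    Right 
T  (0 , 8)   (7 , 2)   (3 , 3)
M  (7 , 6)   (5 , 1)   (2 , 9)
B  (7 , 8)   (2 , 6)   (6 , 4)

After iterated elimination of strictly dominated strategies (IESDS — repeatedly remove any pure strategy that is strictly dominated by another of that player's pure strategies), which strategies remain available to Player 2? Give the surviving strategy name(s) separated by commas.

Player 2's strategy Center is strictly dominated by Left (T: 8>2, M: 6>1, B: 8>6) and is removed.
Row T is eliminated: B beats it against every remaining column (Left: 7>0, Right: 6>3).
Among the remaining strategies, none is strictly dominated by another pure strategy of the same player, so the elimination stops.
Surviving strategies — Player 1: {M, B}; Player 2: {Left, Right}.

Left, Right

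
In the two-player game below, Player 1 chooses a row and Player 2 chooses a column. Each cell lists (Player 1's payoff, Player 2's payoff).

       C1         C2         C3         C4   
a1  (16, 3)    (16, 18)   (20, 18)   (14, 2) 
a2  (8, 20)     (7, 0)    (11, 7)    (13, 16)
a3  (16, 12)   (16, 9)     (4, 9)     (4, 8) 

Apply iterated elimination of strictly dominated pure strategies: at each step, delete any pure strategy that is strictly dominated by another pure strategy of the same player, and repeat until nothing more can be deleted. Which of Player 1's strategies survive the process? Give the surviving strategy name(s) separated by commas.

a1, a3

Row a2 is eliminated: a1 beats it against every remaining column (C1: 16>8, C2: 16>7, C3: 20>11, C4: 14>13).
For Player 2, C1 strictly dominates C4 on the remaining rows (a1: 3>2, a3: 12>8); eliminate C4.
Among the remaining strategies, none is strictly dominated by another pure strategy of the same player, so the elimination stops.
Surviving strategies — Player 1: {a1, a3}; Player 2: {C1, C2, C3}.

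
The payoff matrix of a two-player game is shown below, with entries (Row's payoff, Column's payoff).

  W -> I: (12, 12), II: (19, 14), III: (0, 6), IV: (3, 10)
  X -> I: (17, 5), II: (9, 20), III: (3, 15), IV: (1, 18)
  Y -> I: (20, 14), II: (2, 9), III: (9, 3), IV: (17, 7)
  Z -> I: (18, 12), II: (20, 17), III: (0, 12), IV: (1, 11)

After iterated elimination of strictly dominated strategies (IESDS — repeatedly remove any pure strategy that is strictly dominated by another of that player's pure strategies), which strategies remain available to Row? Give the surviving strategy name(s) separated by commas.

Y, Z

Column III is eliminated: II beats it against every remaining row (W: 14>6, X: 20>15, Y: 9>3, Z: 17>12).
Column IV is eliminated: II beats it against every remaining row (W: 14>10, X: 20>18, Y: 9>7, Z: 17>11).
Row's strategy W is strictly dominated by Z (I: 18>12, II: 20>19) and is removed.
Row X is eliminated: Z beats it against every remaining column (I: 18>17, II: 20>9).
Among the remaining strategies, none is strictly dominated by another pure strategy of the same player, so the elimination stops.
Surviving strategies — Row: {Y, Z}; Column: {I, II}.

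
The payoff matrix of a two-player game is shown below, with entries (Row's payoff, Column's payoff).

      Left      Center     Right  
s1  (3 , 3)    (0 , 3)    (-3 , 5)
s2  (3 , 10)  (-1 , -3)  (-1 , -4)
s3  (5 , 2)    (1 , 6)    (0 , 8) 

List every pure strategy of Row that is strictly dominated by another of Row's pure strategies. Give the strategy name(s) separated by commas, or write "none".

s1, s2

s3 strictly dominates s1 — Left: 5>3, Center: 1>0, Right: 0>-3.
s3 strictly dominates s2 — Left: 5>3, Center: 1>-1, Right: 0>-1.
s3: no other strategy beats it everywhere (s1 at Left (5>3); s2 at Left (5>3)).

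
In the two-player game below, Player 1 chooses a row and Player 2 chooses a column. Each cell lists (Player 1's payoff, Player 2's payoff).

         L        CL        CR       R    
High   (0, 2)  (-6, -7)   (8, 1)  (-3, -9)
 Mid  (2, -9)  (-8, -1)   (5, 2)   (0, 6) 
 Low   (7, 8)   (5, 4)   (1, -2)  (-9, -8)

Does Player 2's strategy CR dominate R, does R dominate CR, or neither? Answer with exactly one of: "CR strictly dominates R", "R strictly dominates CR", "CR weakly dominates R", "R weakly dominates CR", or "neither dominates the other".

neither dominates the other

CR's payoffs vs R's, by Player 1's action — High: 1>-9, Mid: 2<6, Low: -2>-8.
CR does better at High, Low but worse at Mid; neither strategy dominates the other.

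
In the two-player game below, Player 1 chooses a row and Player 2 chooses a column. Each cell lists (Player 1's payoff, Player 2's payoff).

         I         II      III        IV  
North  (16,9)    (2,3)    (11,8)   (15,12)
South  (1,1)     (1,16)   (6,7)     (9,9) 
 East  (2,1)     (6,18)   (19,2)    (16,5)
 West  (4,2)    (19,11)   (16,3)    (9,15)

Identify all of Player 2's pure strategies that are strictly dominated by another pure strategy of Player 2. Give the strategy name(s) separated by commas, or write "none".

I: dominated, since IV does at least as well everywhere (North: 12>9, South: 9>1, East: 5>1, West: 15>2).
Nothing dominates II: I at South (16>1); III at South (16>7); IV at South (16>9).
IV strictly dominates III — North: 12>8, South: 9>7, East: 5>2, West: 15>3.
IV is not dominated — it holds its own against I at North (12>9); II at North (12>3); III at North (12>8).

I, III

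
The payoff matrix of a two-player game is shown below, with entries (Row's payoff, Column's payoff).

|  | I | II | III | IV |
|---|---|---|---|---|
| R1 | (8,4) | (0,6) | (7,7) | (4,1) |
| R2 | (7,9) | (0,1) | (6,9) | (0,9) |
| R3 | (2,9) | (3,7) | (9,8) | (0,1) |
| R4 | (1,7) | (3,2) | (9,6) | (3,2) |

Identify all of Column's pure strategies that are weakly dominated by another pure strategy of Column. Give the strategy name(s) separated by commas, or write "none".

Nothing dominates I: II at R2 (9>1); III at R3 (9>8); IV at R1 (4>1).
III weakly dominates II — R1: 7>6, R2: 9>1, R3: 8>7, R4: 6>2.
III: no other strategy beats it everywhere (I at R1 (7>4); II at R1 (7>6); IV at R1 (7>1)).
IV: dominated, since I does at least as well everywhere (R1: 4>1, R2: 9=9, R3: 9>1, R4: 7>2).

II, IV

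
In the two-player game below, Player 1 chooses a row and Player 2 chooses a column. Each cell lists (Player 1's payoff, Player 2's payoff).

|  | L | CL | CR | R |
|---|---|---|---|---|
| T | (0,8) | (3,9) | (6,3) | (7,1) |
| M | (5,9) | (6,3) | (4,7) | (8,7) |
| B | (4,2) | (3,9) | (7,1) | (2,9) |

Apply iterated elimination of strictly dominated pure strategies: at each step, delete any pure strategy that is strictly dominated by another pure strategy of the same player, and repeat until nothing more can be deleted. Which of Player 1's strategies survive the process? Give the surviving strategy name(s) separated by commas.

M

Column CR is eliminated: L beats it against every remaining row (T: 8>3, M: 9>7, B: 2>1).
Row T is eliminated: M beats it against every remaining column (L: 5>0, CL: 6>3, R: 8>7).
For Player 1, M strictly dominates B on the remaining columns (L: 5>4, CL: 6>3, R: 8>2); eliminate B.
Player 2's strategy CL is strictly dominated by L (M: 9>3) and is removed.
Player 2's strategy R is strictly dominated by L (M: 9>7) and is removed.
Among the remaining strategies, none is strictly dominated by another pure strategy of the same player, so the elimination stops.
Surviving strategies — Player 1: {M}; Player 2: {L}.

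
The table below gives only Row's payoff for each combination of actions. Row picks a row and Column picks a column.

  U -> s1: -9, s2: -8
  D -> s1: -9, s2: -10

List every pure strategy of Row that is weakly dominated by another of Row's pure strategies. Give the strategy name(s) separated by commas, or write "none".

D

U: no other strategy beats it everywhere (D at s2 (-8>-10)).
U weakly dominates D — s1: -9=-9, s2: -8>-10.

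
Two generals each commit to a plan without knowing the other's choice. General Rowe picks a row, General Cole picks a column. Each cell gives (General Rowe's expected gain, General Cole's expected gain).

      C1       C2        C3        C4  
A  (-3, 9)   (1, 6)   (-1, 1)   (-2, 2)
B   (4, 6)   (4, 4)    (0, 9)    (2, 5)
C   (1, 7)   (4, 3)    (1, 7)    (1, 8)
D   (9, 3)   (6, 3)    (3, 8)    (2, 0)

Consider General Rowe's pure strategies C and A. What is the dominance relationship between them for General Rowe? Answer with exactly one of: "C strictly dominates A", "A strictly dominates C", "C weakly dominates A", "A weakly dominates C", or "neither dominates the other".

C strictly dominates A

Compare C to A across every action of General Cole: C1: 1>-3, C2: 4>1, C3: 1>-1, C4: 1>-2.
Every comparison favours C, so C strictly dominates A.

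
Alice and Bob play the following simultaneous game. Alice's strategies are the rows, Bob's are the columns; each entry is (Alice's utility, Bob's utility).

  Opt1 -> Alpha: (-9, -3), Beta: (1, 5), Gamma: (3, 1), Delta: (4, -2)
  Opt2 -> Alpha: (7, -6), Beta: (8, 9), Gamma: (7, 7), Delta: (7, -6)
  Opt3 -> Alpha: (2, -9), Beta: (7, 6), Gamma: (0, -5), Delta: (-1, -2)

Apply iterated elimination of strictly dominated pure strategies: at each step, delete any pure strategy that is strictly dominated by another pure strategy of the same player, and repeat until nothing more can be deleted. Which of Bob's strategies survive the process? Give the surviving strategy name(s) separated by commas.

Beta

Alice's strategy Opt1 is strictly dominated by Opt2 (Alpha: 7>-9, Beta: 8>1, Gamma: 7>3, Delta: 7>4) and is removed.
Alice's strategy Opt3 is strictly dominated by Opt2 (Alpha: 7>2, Beta: 8>7, Gamma: 7>0, Delta: 7>-1) and is removed.
Column Alpha is eliminated: Beta beats it against every remaining row (Opt2: 9>-6).
Bob's strategy Gamma is strictly dominated by Beta (Opt2: 9>7) and is removed.
Column Delta is eliminated: Beta beats it against every remaining row (Opt2: 9>-6).
Among the remaining strategies, none is strictly dominated by another pure strategy of the same player, so the elimination stops.
Surviving strategies — Alice: {Opt2}; Bob: {Beta}.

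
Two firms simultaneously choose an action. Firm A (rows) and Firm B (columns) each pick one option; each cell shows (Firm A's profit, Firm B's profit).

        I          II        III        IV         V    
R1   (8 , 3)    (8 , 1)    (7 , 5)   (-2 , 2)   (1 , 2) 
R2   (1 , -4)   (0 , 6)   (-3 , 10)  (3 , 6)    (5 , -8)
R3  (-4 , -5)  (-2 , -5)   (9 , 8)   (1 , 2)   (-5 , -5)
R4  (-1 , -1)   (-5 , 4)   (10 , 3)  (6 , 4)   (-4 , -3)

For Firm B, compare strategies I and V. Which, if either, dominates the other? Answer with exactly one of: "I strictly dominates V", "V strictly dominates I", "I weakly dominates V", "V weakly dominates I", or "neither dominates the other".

Compare I to V across every action of Firm A: R1: 3>2, R2: -4>-8, R3: -5=-5, R4: -1>-3.
I is at least as good everywhere and strictly better somewhere (tied only at R3), so I weakly but not strictly dominates V.

I weakly dominates V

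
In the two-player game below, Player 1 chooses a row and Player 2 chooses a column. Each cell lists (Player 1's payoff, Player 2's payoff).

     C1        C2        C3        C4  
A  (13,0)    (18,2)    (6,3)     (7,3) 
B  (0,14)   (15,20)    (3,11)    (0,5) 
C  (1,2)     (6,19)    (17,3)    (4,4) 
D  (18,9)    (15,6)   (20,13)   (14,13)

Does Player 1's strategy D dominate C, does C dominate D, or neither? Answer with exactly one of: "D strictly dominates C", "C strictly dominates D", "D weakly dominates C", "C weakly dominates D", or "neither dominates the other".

D strictly dominates C

Compare D to C across every action of Player 2: C1: 18>1, C2: 15>6, C3: 20>17, C4: 14>4.
D gives a strictly higher payoff against every action of Player 2, so D strictly dominates C.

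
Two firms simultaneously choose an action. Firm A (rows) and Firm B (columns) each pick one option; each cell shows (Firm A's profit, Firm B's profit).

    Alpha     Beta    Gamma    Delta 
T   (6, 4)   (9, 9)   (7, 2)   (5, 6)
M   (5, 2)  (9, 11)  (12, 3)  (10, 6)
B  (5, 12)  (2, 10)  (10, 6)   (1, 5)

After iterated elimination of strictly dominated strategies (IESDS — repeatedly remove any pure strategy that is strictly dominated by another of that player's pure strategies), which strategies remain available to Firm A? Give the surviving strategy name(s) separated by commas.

T, M

Firm B's strategy Gamma is strictly dominated by Beta (T: 9>2, M: 11>3, B: 10>6) and is removed.
For Firm A, T strictly dominates B on the remaining columns (Alpha: 6>5, Beta: 9>2, Delta: 5>1); eliminate B.
Firm B's strategy Alpha is strictly dominated by Beta (T: 9>4, M: 11>2) and is removed.
Firm B's strategy Delta is strictly dominated by Beta (T: 9>6, M: 11>6) and is removed.
Among the remaining strategies, none is strictly dominated by another pure strategy of the same player, so the elimination stops.
Surviving strategies — Firm A: {T, M}; Firm B: {Beta}.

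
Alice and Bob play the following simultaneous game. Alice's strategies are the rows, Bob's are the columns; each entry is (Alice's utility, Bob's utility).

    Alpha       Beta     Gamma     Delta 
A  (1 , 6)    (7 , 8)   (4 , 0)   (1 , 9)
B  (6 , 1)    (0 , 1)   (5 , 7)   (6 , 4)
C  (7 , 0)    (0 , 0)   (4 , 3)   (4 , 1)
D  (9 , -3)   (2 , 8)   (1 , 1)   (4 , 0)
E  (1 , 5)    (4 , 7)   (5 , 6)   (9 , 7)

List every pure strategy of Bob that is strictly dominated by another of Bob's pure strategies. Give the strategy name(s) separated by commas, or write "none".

Alpha

Alpha is strictly dominated by Delta (A: 9>6, B: 4>1, C: 1>0, D: 0>-3, E: 7>5).
Nothing dominates Beta: Alpha at A (8>6); Gamma at A (8>0); Delta at D (8>0).
Gamma is not dominated — it holds its own against Alpha at B (7>1); Beta at B (7>1); Delta at B (7>4).
Delta: no other strategy beats it everywhere (Alpha at A (9>6); Beta at A (9>8); Gamma at A (9>0)).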